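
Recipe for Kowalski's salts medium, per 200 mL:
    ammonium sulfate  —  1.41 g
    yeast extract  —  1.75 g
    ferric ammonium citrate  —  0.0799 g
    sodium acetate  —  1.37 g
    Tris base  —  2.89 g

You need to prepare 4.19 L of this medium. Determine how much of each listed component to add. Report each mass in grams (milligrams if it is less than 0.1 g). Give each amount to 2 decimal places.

Ratio of target to recipe volume: 4190 / 200 = 20.95.
ammonium sulfate: 1.41 g × (4190 mL / 200 mL) = 29.54 g
yeast extract: 1.75 g × (4190 mL / 200 mL) = 36.66 g
ferric ammonium citrate: 0.0799 g × (4190 mL / 200 mL) = 1.67 g
sodium acetate: 1.37 g × (4190 mL / 200 mL) = 28.70 g
Tris base: 2.89 g × (4190 mL / 200 mL) = 60.55 g

ammonium sulfate 29.54 g; yeast extract 36.66 g; ferric ammonium citrate 1.67 g; sodium acetate 28.70 g; Tris base 60.55 g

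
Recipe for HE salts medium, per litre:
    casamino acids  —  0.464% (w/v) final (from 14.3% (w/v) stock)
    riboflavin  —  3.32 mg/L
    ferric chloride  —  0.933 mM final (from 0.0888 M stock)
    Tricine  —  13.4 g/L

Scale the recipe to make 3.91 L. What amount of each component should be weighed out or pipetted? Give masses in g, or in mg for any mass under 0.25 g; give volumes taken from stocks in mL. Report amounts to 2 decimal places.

casamino acids 126.87 mL; riboflavin 12.98 mg; ferric chloride 41.08 mL; Tricine 52.39 g

Working volume: 3.91 L.
casamino acids: dilute stock: 0.464% ÷ 14.3% × 3910 mL = 126.87 mL
riboflavin: 3.32 mg/L × 3.91 L = 12.98 mg
ferric chloride: C1V1 = C2V2 → 0.933 mM × 3910 mL ÷ 88.8 mM = 41.08 mL
Tricine: 13.4 g/L × 3.91 L = 52.39 g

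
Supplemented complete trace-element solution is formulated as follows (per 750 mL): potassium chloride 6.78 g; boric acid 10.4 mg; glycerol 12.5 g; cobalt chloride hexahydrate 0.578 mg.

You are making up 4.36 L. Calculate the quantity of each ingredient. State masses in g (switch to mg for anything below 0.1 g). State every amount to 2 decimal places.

potassium chloride 39.41 g; boric acid 60.46 mg; glycerol 72.67 g; cobalt chloride hexahydrate 3.36 mg

Ratio of target to recipe volume: 4360 / 750 = 5.81333.
potassium chloride: 6.78 g × (4360 mL / 750 mL) = 39.41 g
boric acid: 10.4 mg × (4360 mL / 750 mL) = 60.46 mg
glycerol: 12.5 g × (4360 mL / 750 mL) = 72.67 g
cobalt chloride hexahydrate: 0.578 mg × (4360 mL / 750 mL) = 3.36 mg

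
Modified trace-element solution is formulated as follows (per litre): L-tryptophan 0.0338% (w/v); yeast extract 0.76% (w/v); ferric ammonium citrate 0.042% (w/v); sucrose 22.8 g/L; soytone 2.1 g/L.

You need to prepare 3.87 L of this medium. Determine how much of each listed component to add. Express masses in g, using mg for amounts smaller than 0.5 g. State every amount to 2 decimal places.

Scale factor relative to 1 L: 3.87.
L-tryptophan: 0.0338% w/v = 0.338 g/L → 0.338 × 3.87 L = 1.31 g
yeast extract: 0.76% w/v = 7.6 g/L → 7.6 × 3.87 L = 29.41 g
ferric ammonium citrate: 0.042% w/v = 0.42 g/L → 0.42 × 3.87 L = 1.63 g
sucrose: 22.8 g/L × 3.87 L = 88.24 g
soytone: 2.1 g/L × 3.87 L = 8.13 g

L-tryptophan 1.31 g; yeast extract 29.41 g; ferric ammonium citrate 1.63 g; sucrose 88.24 g; soytone 8.13 g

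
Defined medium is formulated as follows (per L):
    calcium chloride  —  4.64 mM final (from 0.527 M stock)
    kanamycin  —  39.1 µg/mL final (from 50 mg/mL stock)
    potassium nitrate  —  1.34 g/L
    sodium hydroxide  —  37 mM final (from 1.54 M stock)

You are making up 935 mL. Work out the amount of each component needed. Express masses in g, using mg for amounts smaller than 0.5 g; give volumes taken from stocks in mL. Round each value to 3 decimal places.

calcium chloride 8.232 mL; kanamycin 0.731 mL; potassium nitrate 1.253 g; sodium hydroxide 22.464 mL

Scale factor relative to 1 L: 0.935.
calcium chloride: C1V1 = C2V2 → 4.64 mM × 935 mL ÷ 527 mM = 8.232 mL
kanamycin: C1V1 = C2V2 → 39.1 µg/mL × 935 mL ÷ 50000 µg/mL = 0.731 mL
potassium nitrate: 1.34 g/L × 0.935 L = 1.253 g
sodium hydroxide: dilute stock: 37 mM × 935 mL ÷ 1540 mM = 22.464 mL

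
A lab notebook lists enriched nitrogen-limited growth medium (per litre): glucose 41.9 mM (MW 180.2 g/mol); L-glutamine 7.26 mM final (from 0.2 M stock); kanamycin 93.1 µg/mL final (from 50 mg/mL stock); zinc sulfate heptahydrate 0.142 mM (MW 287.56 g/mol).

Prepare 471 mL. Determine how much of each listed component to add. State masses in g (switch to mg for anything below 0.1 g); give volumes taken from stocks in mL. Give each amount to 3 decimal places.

glucose 3.556 g; L-glutamine 17.097 mL; kanamycin 0.877 mL; zinc sulfate heptahydrate 19.233 mg

Target volume = 471 mL = 0.471 L.
glucose: 41.9 mmol/L × 180.2 g/mol × 0.471 L ÷ 1000 = 3.556 g
L-glutamine: V = C2·V2/C1 = 7.26 mM × 471 mL ÷ 200 mM = 17.097 mL
kanamycin: V = C2·V2/C1 = 93.1 µg/mL × 471 mL ÷ 50000 µg/mL = 0.877 mL
zinc sulfate heptahydrate: 0.142 mmol/L × 287.56 mg/mmol × 0.471 L = 19.233 mg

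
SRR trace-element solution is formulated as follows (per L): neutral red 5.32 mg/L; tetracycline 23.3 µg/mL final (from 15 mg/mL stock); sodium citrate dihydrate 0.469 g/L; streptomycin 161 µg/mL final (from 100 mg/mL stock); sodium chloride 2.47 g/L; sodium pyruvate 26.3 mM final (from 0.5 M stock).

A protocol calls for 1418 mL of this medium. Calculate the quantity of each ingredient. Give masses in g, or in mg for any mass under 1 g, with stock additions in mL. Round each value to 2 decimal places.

Working volume: 1418 mL = 1.418 L.
neutral red: 5.32 mg/L × 1.418 L = 7.54 mg
tetracycline: C1V1 = C2V2 → 23.3 µg/mL × 1418 mL ÷ 15000 µg/mL = 2.20 mL
sodium citrate dihydrate: 0.469 g/L × 1.418 L = 0.665042 g = 665.04 mg
streptomycin: C1V1 = C2V2 → 161 µg/mL × 1418 mL ÷ 100000 µg/mL = 2.28 mL
sodium chloride: 2.47 g/L × 1.418 L = 3.50 g
sodium pyruvate: C1V1 = C2V2 → 26.3 mM × 1418 mL ÷ 500 mM = 74.59 mL

neutral red 7.54 mg; tetracycline 2.20 mL; sodium citrate dihydrate 665.04 mg; streptomycin 2.28 mL; sodium chloride 3.50 g; sodium pyruvate 74.59 mL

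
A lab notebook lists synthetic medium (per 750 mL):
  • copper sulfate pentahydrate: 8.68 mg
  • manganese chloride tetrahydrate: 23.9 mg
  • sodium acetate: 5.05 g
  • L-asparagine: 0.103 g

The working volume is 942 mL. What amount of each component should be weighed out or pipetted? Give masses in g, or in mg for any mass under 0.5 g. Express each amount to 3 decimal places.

Ratio of target to recipe volume: 942 / 750 = 1.256.
copper sulfate pentahydrate: 8.68 mg × (942 mL / 750 mL) = 10.902 mg
manganese chloride tetrahydrate: 23.9 mg × (942 mL / 750 mL) = 30.018 mg
sodium acetate: 5.05 g × (942 mL / 750 mL) = 6.343 g
L-asparagine: 0.103 g × (942 mL / 750 mL) = 0.129368 g = 129.368 mg

copper sulfate pentahydrate 10.902 mg; manganese chloride tetrahydrate 30.018 mg; sodium acetate 6.343 g; L-asparagine 129.368 mg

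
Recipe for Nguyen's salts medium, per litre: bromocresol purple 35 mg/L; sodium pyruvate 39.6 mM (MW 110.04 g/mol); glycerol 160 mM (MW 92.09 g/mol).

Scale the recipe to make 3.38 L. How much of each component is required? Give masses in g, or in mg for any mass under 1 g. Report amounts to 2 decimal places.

bromocresol purple 118.30 mg; sodium pyruvate 14.73 g; glycerol 49.80 g

Scale factor relative to 1 L: 3.38.
bromocresol purple: 35 mg/L × 3.38 L = 118.30 mg
sodium pyruvate: 39.6 mmol/L × 110.04 g/mol × 3.38 L ÷ 1000 = 14.73 g
glycerol: 160 mmol/L × 92.09 g/mol × 3.38 L ÷ 1000 = 49.80 g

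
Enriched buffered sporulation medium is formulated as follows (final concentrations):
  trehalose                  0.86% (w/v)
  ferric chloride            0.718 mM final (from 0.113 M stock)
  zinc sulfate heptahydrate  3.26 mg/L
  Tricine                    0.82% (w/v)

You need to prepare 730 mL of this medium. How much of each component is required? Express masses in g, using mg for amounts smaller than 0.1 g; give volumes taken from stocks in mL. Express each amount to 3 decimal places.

Working volume: 730 mL = 0.73 L.
trehalose: 0.86% w/v = 8.6 g/L → 8.6 × 0.73 L = 6.278 g
ferric chloride: C1V1 = C2V2 → 0.718 mM × 730 mL ÷ 113 mM = 4.638 mL
zinc sulfate heptahydrate: 3.26 mg/L × 0.73 L = 2.380 mg
Tricine: 0.82 g per 100 mL × 730 mL ÷ 100 = 5.986 g

trehalose 6.278 g; ferric chloride 4.638 mL; zinc sulfate heptahydrate 2.380 mg; Tricine 5.986 g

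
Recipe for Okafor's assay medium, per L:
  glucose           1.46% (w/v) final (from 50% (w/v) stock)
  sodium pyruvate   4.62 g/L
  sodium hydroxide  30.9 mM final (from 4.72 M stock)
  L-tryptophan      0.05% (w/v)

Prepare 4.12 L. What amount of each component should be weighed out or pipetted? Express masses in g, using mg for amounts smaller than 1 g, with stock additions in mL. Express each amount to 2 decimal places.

Scale factor relative to 1 L: 4.12.
glucose: V = C2·V2/C1 = 1.46% ÷ 50% × 4120 mL = 120.30 mL
sodium pyruvate: 4.62 g/L × 4.12 L = 19.03 g
sodium hydroxide: dilute stock: 30.9 mM × 4120 mL ÷ 4720 mM = 26.97 mL
L-tryptophan: 0.05% w/v = 0.5 g/L → 0.5 × 4.12 L = 2.06 g

glucose 120.30 mL; sodium pyruvate 19.03 g; sodium hydroxide 26.97 mL; L-tryptophan 2.06 g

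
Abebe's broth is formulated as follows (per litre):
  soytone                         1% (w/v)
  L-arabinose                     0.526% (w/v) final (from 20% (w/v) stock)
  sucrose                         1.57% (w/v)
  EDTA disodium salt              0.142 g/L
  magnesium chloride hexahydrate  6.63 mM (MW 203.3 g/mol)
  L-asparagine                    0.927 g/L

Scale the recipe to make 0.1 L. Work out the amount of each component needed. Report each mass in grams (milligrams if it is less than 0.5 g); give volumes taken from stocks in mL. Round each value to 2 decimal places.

Scale factor relative to 1 L: 0.1.
soytone: 1% w/v = 10 g/L → 10 × 0.1 L = 1.00 g
L-arabinose: dilute stock: 0.526% ÷ 20% × 100 mL = 2.63 mL
sucrose: 1.57 g per 100 mL × 100 mL ÷ 100 = 1.57 g
EDTA disodium salt: 0.142 g/L × 0.1 L = 0.0142 g = 14.20 mg
magnesium chloride hexahydrate: 6.63 mmol/L × 203.3 mg/mmol × 0.1 L = 134.79 mg
L-asparagine: 0.927 g/L × 0.1 L = 0.0927 g = 92.70 mg

soytone 1.00 g; L-arabinose 2.63 mL; sucrose 1.57 g; EDTA disodium salt 14.20 mg; magnesium chloride hexahydrate 134.79 mg; L-asparagine 92.70 mg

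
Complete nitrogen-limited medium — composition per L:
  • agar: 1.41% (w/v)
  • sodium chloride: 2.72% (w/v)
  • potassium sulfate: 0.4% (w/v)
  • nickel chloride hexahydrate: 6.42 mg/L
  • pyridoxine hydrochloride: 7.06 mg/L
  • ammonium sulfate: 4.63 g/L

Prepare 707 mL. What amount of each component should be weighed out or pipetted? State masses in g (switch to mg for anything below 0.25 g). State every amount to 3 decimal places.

Working volume: 707 mL = 0.707 L.
agar: 1.41 g per 100 mL × 707 mL ÷ 100 = 9.969 g
sodium chloride: 2.72 g per 100 mL × 707 mL ÷ 100 = 19.230 g
potassium sulfate: 0.4% w/v = 4 g/L → 4 × 0.707 L = 2.828 g
nickel chloride hexahydrate: 6.42 mg/L × 0.707 L = 4.539 mg
pyridoxine hydrochloride: 7.06 mg/L × 0.707 L = 4.991 mg
ammonium sulfate: 4.63 g/L × 0.707 L = 3.273 g

agar 9.969 g; sodium chloride 19.230 g; potassium sulfate 2.828 g; nickel chloride hexahydrate 4.539 mg; pyridoxine hydrochloride 4.991 mg; ammonium sulfate 3.273 g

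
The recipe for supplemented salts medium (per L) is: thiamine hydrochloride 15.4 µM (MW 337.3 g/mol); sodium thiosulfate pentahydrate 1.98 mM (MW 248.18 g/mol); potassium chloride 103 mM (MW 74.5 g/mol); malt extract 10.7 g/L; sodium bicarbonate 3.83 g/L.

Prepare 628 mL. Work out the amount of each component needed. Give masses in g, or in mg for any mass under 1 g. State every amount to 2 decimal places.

thiamine hydrochloride 3.26 mg; sodium thiosulfate pentahydrate 308.60 mg; potassium chloride 4.82 g; malt extract 6.72 g; sodium bicarbonate 2.41 g

Target volume = 628 mL = 0.628 L.
thiamine hydrochloride: 15.4 µmol/L × 337.3 g/mol × 0.628 L ÷ 1000 = 3.26 mg
sodium thiosulfate pentahydrate: 1.98 mmol/L × 248.18 mg/mmol × 0.628 L = 308.60 mg
potassium chloride: 103 mmol/L × 74.5 g/mol × 0.628 L ÷ 1000 = 4.82 g
malt extract: 10.7 g/L × 0.628 L = 6.72 g
sodium bicarbonate: 3.83 g/L × 0.628 L = 2.41 g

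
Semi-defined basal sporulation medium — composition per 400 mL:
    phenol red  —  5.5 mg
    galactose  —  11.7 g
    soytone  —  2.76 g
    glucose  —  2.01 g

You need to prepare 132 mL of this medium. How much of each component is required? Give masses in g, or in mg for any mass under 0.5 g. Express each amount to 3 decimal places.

phenol red 1.815 mg; galactose 3.861 g; soytone 0.911 g; glucose 0.663 g

Ratio of target to recipe volume: 132 / 400 = 0.33.
phenol red: 5.5 mg × (132 mL / 400 mL) = 1.815 mg
galactose: 11.7 g × (132 mL / 400 mL) = 3.861 g
soytone: 2.76 g × (132 mL / 400 mL) = 0.911 g
glucose: 2.01 g × (132 mL / 400 mL) = 0.663 g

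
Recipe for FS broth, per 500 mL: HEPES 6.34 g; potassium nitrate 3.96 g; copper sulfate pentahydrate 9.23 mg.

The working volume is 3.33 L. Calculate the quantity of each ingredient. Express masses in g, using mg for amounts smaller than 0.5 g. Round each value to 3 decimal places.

HEPES 42.224 g; potassium nitrate 26.374 g; copper sulfate pentahydrate 61.472 mg

Ratio of target to recipe volume: 3330 / 500 = 6.66.
HEPES: 6.34 g × (3330 mL / 500 mL) = 42.224 g
potassium nitrate: 3.96 g × (3330 mL / 500 mL) = 26.374 g
copper sulfate pentahydrate: 9.23 mg × (3330 mL / 500 mL) = 61.472 mg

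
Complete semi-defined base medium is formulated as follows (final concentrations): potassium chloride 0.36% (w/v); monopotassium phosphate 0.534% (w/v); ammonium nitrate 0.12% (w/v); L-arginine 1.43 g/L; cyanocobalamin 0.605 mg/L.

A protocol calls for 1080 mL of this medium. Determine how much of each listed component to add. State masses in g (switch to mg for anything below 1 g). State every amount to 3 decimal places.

potassium chloride 3.888 g; monopotassium phosphate 5.767 g; ammonium nitrate 1.296 g; L-arginine 1.544 g; cyanocobalamin 0.653 mg

Scale factor relative to 1 L: 1.08.
potassium chloride: 0.36% w/v = 3.6 g/L → 3.6 × 1.08 L = 3.888 g
monopotassium phosphate: 0.534% w/v = 5.34 g/L → 5.34 × 1.08 L = 5.767 g
ammonium nitrate: 0.12% w/v = 1.2 g/L → 1.2 × 1.08 L = 1.296 g
L-arginine: 1.43 g/L × 1.08 L = 1.544 g
cyanocobalamin: 0.605 mg/L × 1.08 L = 0.653 mg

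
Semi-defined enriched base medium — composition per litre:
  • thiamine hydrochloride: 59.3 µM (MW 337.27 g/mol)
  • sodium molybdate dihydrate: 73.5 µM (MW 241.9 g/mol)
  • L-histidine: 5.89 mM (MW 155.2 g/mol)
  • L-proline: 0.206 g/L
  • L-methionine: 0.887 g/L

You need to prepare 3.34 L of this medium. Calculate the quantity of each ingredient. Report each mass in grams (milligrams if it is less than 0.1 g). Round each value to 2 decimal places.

thiamine hydrochloride 66.80 mg; sodium molybdate dihydrate 59.38 mg; L-histidine 3.05 g; L-proline 0.69 g; L-methionine 2.96 g

Working volume: 3.34 L.
thiamine hydrochloride: 59.3 µmol/L × 337.27 g/mol × 3.34 L ÷ 1000 = 66.80 mg
sodium molybdate dihydrate: 73.5 µmol/L × 241.9 g/mol × 3.34 L ÷ 1000 = 59.38 mg
L-histidine: 5.89 mmol/L × 155.2 g/mol × 3.34 L ÷ 1000 = 3.05 g
L-proline: 0.206 g/L × 3.34 L = 0.69 g
L-methionine: 0.887 g/L × 3.34 L = 2.96 g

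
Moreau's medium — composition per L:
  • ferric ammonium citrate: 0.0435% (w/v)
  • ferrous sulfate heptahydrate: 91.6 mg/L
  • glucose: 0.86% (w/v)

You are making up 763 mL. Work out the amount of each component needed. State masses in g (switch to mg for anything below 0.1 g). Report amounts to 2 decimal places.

ferric ammonium citrate 0.33 g; ferrous sulfate heptahydrate 69.89 mg; glucose 6.56 g

Scale factor relative to 1 L: 0.763.
ferric ammonium citrate: 0.0435% w/v = 0.435 g/L → 0.435 × 0.763 L = 0.33 g
ferrous sulfate heptahydrate: 91.6 mg/L × 0.763 L = 69.89 mg
glucose: 0.86 g per 100 mL × 763 mL ÷ 100 = 6.56 g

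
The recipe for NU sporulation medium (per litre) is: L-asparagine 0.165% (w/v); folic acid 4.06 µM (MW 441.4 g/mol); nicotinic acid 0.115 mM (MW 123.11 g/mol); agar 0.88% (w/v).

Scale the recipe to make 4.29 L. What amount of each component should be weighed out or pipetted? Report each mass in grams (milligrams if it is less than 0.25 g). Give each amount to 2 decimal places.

Scale factor relative to 1 L: 4.29.
L-asparagine: 0.165% w/v = 1.65 g/L → 1.65 × 4.29 L = 7.08 g
folic acid: 4.06 µmol/L × 441.4 g/mol × 4.29 L ÷ 1000 = 7.69 mg
nicotinic acid: 0.115 mmol/L × 123.11 mg/mmol × 4.29 L = 60.74 mg
agar: 0.88% w/v = 8.8 g/L → 8.8 × 4.29 L = 37.75 g

L-asparagine 7.08 g; folic acid 7.69 mg; nicotinic acid 60.74 mg; agar 37.75 g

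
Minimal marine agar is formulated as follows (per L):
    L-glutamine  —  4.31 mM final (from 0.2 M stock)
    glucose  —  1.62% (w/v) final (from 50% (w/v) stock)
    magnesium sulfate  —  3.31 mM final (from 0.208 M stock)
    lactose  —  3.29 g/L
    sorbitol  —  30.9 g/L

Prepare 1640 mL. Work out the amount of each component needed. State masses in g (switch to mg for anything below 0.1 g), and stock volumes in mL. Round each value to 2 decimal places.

Scale factor relative to 1 L: 1.64.
L-glutamine: V = C2·V2/C1 = 4.31 mM × 1640 mL ÷ 200 mM = 35.34 mL
glucose: dilute stock: 1.62% ÷ 50% × 1640 mL = 53.14 mL
magnesium sulfate: V = C2·V2/C1 = 3.31 mM × 1640 mL ÷ 208 mM = 26.10 mL
lactose: 3.29 g/L × 1.64 L = 5.40 g
sorbitol: 30.9 g/L × 1.64 L = 50.68 g

L-glutamine 35.34 mL; glucose 53.14 mL; magnesium sulfate 26.10 mL; lactose 5.40 g; sorbitol 50.68 g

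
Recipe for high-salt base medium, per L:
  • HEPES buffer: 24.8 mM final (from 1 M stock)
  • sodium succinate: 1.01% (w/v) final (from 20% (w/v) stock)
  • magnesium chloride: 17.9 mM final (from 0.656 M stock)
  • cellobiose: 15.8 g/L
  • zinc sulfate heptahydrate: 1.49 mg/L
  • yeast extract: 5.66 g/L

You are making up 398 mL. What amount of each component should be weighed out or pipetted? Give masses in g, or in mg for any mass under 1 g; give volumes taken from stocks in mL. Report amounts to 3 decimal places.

Working volume: 398 mL = 0.398 L.
HEPES buffer: dilute stock: 24.8 mM × 398 mL ÷ 1000 mM = 9.870 mL
sodium succinate: V = C2·V2/C1 = 1.01% ÷ 20% × 398 mL = 20.099 mL
magnesium chloride: C1V1 = C2V2 → 17.9 mM × 398 mL ÷ 656 mM = 10.860 mL
cellobiose: 15.8 g/L × 0.398 L = 6.288 g
zinc sulfate heptahydrate: 1.49 mg/L × 0.398 L = 0.593 mg
yeast extract: 5.66 g/L × 0.398 L = 2.253 g

HEPES buffer 9.870 mL; sodium succinate 20.099 mL; magnesium chloride 10.860 mL; cellobiose 6.288 g; zinc sulfate heptahydrate 0.593 mg; yeast extract 2.253 g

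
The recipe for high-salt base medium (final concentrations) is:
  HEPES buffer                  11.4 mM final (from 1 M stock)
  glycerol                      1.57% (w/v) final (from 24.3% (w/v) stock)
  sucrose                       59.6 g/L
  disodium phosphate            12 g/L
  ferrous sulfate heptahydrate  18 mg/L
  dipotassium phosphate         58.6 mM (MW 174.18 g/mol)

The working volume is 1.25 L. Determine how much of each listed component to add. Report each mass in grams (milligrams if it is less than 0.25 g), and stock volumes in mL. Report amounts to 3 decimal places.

Working volume: 1.25 L.
HEPES buffer: dilute stock: 11.4 mM × 1250 mL ÷ 1000 mM = 14.250 mL
glycerol: V = C2·V2/C1 = 1.57% ÷ 24.3% × 1250 mL = 80.761 mL
sucrose: 59.6 g/L × 1.25 L = 74.500 g
disodium phosphate: 12 g/L × 1.25 L = 15.000 g
ferrous sulfate heptahydrate: 18 mg/L × 1.25 L = 22.500 mg
dipotassium phosphate: 58.6 mmol/L × 174.18 g/mol × 1.25 L ÷ 1000 = 12.759 g

HEPES buffer 14.250 mL; glycerol 80.761 mL; sucrose 74.500 g; disodium phosphate 15.000 g; ferrous sulfate heptahydrate 22.500 mg; dipotassium phosphate 12.759 g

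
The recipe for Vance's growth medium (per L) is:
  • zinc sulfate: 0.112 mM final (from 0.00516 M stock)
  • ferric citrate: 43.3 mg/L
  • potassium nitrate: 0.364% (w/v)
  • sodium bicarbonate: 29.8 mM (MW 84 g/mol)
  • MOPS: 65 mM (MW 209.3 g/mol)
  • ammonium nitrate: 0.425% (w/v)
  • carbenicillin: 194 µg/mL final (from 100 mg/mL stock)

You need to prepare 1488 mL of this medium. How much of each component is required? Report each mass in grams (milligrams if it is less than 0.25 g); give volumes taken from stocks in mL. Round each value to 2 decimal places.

Scale factor relative to 1 L: 1.488.
zinc sulfate: dilute stock: 0.112 mM × 1488 mL ÷ 5.16 mM = 32.30 mL
ferric citrate: 43.3 mg/L × 1.488 L = 64.43 mg
potassium nitrate: 0.364 g per 100 mL × 1488 mL ÷ 100 = 5.42 g
sodium bicarbonate: 29.8 mmol/L × 84 g/mol × 1.488 L ÷ 1000 = 3.72 g
MOPS: 65 mmol/L × 209.3 g/mol × 1.488 L ÷ 1000 = 20.24 g
ammonium nitrate: 0.425 g per 100 mL × 1488 mL ÷ 100 = 6.32 g
carbenicillin: V = C2·V2/C1 = 194 µg/mL × 1488 mL ÷ 100000 µg/mL = 2.89 mL

zinc sulfate 32.30 mL; ferric citrate 64.43 mg; potassium nitrate 5.42 g; sodium bicarbonate 3.72 g; MOPS 20.24 g; ammonium nitrate 6.32 g; carbenicillin 2.89 mL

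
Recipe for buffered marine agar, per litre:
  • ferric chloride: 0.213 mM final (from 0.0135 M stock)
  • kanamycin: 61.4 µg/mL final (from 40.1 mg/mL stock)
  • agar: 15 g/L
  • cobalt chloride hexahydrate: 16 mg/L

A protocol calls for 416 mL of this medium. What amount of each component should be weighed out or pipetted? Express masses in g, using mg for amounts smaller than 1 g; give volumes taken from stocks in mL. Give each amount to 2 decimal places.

Target volume = 416 mL = 0.416 L.
ferric chloride: dilute stock: 0.213 mM × 416 mL ÷ 13.5 mM = 6.56 mL
kanamycin: C1V1 = C2V2 → 61.4 µg/mL × 416 mL ÷ 40100 µg/mL = 0.64 mL
agar: 15 g/L × 0.416 L = 6.24 g
cobalt chloride hexahydrate: 16 mg/L × 0.416 L = 6.66 mg

ferric chloride 6.56 mL; kanamycin 0.64 mL; agar 6.24 g; cobalt chloride hexahydrate 6.66 mg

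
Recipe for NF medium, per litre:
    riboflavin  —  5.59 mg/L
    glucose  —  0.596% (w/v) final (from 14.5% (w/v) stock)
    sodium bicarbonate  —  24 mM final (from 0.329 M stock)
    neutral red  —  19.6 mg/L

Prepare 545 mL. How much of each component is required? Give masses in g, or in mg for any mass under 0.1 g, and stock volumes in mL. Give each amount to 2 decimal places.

riboflavin 3.05 mg; glucose 22.40 mL; sodium bicarbonate 39.76 mL; neutral red 10.68 mg

Scale factor relative to 1 L: 0.545.
riboflavin: 5.59 mg/L × 0.545 L = 3.05 mg
glucose: C1V1 = C2V2 → 0.596% ÷ 14.5% × 545 mL = 22.40 mL
sodium bicarbonate: V = C2·V2/C1 = 24 mM × 545 mL ÷ 329 mM = 39.76 mL
neutral red: 19.6 mg/L × 0.545 L = 10.68 mg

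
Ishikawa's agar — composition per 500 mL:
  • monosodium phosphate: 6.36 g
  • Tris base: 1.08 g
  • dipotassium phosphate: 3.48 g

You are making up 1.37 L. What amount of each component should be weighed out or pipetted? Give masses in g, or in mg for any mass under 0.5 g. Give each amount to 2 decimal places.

Scale factor = 1370 mL / 500 mL = 2.74.
monosodium phosphate: 6.36 g × (1370 mL / 500 mL) = 17.43 g
Tris base: 1.08 g × (1370 mL / 500 mL) = 2.96 g
dipotassium phosphate: 3.48 g × (1370 mL / 500 mL) = 9.54 g

monosodium phosphate 17.43 g; Tris base 2.96 g; dipotassium phosphate 9.54 g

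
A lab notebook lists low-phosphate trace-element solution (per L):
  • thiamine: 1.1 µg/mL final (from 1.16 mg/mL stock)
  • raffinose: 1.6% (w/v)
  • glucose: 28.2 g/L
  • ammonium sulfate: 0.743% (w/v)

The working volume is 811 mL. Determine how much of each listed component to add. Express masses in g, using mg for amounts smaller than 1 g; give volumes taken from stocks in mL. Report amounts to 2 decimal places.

Working volume: 811 mL = 0.811 L.
thiamine: C1V1 = C2V2 → 1.1 µg/mL × 811 mL ÷ 1160 µg/mL = 0.77 mL
raffinose: 1.6 g per 100 mL × 811 mL ÷ 100 = 12.98 g
glucose: 28.2 g/L × 0.811 L = 22.87 g
ammonium sulfate: 0.743 g per 100 mL × 811 mL ÷ 100 = 6.03 g

thiamine 0.77 mL; raffinose 12.98 g; glucose 22.87 g; ammonium sulfate 6.03 g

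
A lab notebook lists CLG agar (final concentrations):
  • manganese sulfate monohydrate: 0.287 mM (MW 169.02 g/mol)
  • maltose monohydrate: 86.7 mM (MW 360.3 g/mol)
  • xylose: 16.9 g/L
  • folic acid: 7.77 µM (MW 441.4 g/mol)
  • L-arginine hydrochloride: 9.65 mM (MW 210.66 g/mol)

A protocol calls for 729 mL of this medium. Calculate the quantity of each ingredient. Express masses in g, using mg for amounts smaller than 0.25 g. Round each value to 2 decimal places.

manganese sulfate monohydrate 35.36 mg; maltose monohydrate 22.77 g; xylose 12.32 g; folic acid 2.50 mg; L-arginine hydrochloride 1.48 g

Working volume: 729 mL = 0.729 L.
manganese sulfate monohydrate: 0.287 mmol/L × 169.02 mg/mmol × 0.729 L = 35.36 mg
maltose monohydrate: 86.7 mmol/L × 360.3 g/mol × 0.729 L ÷ 1000 = 22.77 g
xylose: 16.9 g/L × 0.729 L = 12.32 g
folic acid: 7.77 µmol/L × 441.4 g/mol × 0.729 L ÷ 1000 = 2.50 mg
L-arginine hydrochloride: 9.65 mmol/L × 210.66 g/mol × 0.729 L ÷ 1000 = 1.48 g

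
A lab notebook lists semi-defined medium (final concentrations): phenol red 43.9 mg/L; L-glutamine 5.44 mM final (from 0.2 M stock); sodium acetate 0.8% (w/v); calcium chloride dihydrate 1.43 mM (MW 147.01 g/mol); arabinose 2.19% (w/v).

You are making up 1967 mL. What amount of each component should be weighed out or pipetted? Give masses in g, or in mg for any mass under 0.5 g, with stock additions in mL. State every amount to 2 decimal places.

phenol red 86.35 mg; L-glutamine 53.50 mL; sodium acetate 15.74 g; calcium chloride dihydrate 413.51 mg; arabinose 43.08 g

Target volume = 1967 mL = 1.967 L.
phenol red: 43.9 mg/L × 1.967 L = 86.35 mg
L-glutamine: dilute stock: 5.44 mM × 1967 mL ÷ 200 mM = 53.50 mL
sodium acetate: 0.8 g per 100 mL × 1967 mL ÷ 100 = 15.74 g
calcium chloride dihydrate: 1.43 mmol/L × 147.01 mg/mmol × 1.967 L = 413.51 mg
arabinose: 2.19 g per 100 mL × 1967 mL ÷ 100 = 43.08 g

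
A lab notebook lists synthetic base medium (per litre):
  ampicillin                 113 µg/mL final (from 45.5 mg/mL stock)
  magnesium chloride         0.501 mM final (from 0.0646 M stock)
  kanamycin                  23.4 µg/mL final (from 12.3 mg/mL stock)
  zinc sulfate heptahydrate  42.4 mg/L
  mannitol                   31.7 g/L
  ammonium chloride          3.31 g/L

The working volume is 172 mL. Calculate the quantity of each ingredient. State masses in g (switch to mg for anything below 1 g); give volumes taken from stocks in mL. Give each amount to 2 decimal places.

Working volume: 172 mL = 0.172 L.
ampicillin: dilute stock: 113 µg/mL × 172 mL ÷ 45500 µg/mL = 0.43 mL
magnesium chloride: V = C2·V2/C1 = 0.501 mM × 172 mL ÷ 64.6 mM = 1.33 mL
kanamycin: C1V1 = C2V2 → 23.4 µg/mL × 172 mL ÷ 12300 µg/mL = 0.33 mL
zinc sulfate heptahydrate: 42.4 mg/L × 0.172 L = 7.29 mg
mannitol: 31.7 g/L × 0.172 L = 5.45 g
ammonium chloride: 3.31 g/L × 0.172 L = 0.56932 g = 569.32 mg

ampicillin 0.43 mL; magnesium chloride 1.33 mL; kanamycin 0.33 mL; zinc sulfate heptahydrate 7.29 mg; mannitol 5.45 g; ammonium chloride 569.32 mg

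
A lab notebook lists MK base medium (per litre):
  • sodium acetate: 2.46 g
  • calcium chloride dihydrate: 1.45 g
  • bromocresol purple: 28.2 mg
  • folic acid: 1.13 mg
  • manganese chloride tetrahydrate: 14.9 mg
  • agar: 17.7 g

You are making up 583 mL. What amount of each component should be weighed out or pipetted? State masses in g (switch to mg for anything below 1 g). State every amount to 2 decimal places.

Ratio of target to recipe volume: 583 / 1000 = 0.583.
sodium acetate: 2.46 g × (583 mL / 1000 mL) = 1.43 g
calcium chloride dihydrate: 1.45 g × (583 mL / 1000 mL) = 0.84535 g = 845.35 mg
bromocresol purple: 28.2 mg × (583 mL / 1000 mL) = 16.44 mg
folic acid: 1.13 mg × (583 mL / 1000 mL) = 0.66 mg
manganese chloride tetrahydrate: 14.9 mg × (583 mL / 1000 mL) = 8.69 mg
agar: 17.7 g × (583 mL / 1000 mL) = 10.32 g

sodium acetate 1.43 g; calcium chloride dihydrate 845.35 mg; bromocresol purple 16.44 mg; folic acid 0.66 mg; manganese chloride tetrahydrate 8.69 mg; agar 10.32 g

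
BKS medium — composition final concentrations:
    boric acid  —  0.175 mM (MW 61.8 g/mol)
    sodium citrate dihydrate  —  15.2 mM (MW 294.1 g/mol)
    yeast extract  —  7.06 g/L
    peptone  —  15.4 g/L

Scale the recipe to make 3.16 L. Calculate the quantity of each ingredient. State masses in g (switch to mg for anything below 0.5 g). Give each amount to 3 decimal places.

Working volume: 3.16 L.
boric acid: 0.175 mmol/L × 61.8 mg/mmol × 3.16 L = 34.175 mg
sodium citrate dihydrate: 15.2 mmol/L × 294.1 g/mol × 3.16 L ÷ 1000 = 14.126 g
yeast extract: 7.06 g/L × 3.16 L = 22.310 g
peptone: 15.4 g/L × 3.16 L = 48.664 g

boric acid 34.175 mg; sodium citrate dihydrate 14.126 g; yeast extract 22.310 g; peptone 48.664 g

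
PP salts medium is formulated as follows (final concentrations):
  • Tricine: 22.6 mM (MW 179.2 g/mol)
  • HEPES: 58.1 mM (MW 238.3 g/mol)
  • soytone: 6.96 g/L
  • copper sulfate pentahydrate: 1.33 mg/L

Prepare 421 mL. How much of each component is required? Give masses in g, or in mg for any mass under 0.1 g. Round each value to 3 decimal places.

Tricine 1.705 g; HEPES 5.829 g; soytone 2.930 g; copper sulfate pentahydrate 0.560 mg

Target volume = 421 mL = 0.421 L.
Tricine: 22.6 mmol/L × 179.2 g/mol × 0.421 L ÷ 1000 = 1.705 g
HEPES: 58.1 mmol/L × 238.3 g/mol × 0.421 L ÷ 1000 = 5.829 g
soytone: 6.96 g/L × 0.421 L = 2.930 g
copper sulfate pentahydrate: 1.33 mg/L × 0.421 L = 0.560 mg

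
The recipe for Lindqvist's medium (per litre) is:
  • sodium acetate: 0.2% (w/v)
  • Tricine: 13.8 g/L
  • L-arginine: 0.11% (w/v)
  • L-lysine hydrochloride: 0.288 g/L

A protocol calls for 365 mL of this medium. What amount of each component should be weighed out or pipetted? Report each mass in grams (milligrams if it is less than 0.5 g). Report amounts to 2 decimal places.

Working volume: 365 mL = 0.365 L.
sodium acetate: 0.2 g per 100 mL × 365 mL ÷ 100 = 0.73 g
Tricine: 13.8 g/L × 0.365 L = 5.04 g
L-arginine: 0.11% w/v = 1.1 g/L → 1.1 × 0.365 L = 0.4015 g = 401.50 mg
L-lysine hydrochloride: 0.288 g/L × 0.365 L = 0.10512 g = 105.12 mg

sodium acetate 0.73 g; Tricine 5.04 g; L-arginine 401.50 mg; L-lysine hydrochloride 105.12 mg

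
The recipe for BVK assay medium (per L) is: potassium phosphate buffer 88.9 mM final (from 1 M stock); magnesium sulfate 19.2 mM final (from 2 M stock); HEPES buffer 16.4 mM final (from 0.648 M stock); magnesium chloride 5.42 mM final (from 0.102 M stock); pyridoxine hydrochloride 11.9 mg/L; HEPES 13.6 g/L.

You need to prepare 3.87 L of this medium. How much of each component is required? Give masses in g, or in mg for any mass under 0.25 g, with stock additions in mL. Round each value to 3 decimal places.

Scale factor relative to 1 L: 3.87.
potassium phosphate buffer: V = C2·V2/C1 = 88.9 mM × 3870 mL ÷ 1000 mM = 344.043 mL
magnesium sulfate: V = C2·V2/C1 = 19.2 mM × 3870 mL ÷ 2000 mM = 37.152 mL
HEPES buffer: dilute stock: 16.4 mM × 3870 mL ÷ 648 mM = 97.944 mL
magnesium chloride: V = C2·V2/C1 = 5.42 mM × 3870 mL ÷ 102 mM = 205.641 mL
pyridoxine hydrochloride: 11.9 mg/L × 3.87 L = 46.053 mg
HEPES: 13.6 g/L × 3.87 L = 52.632 g

potassium phosphate buffer 344.043 mL; magnesium sulfate 37.152 mL; HEPES buffer 97.944 mL; magnesium chloride 205.641 mL; pyridoxine hydrochloride 46.053 mg; HEPES 52.632 g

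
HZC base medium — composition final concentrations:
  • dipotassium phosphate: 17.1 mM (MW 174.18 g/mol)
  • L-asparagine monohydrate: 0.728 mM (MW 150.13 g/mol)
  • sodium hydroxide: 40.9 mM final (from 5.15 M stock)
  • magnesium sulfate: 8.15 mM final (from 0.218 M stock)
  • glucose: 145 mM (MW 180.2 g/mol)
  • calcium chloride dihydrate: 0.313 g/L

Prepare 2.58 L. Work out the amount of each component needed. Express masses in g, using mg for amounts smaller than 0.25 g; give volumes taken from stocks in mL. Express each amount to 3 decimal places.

dipotassium phosphate 7.684 g; L-asparagine monohydrate 0.282 g; sodium hydroxide 20.490 mL; magnesium sulfate 96.454 mL; glucose 67.413 g; calcium chloride dihydrate 0.808 g

Scale factor relative to 1 L: 2.58.
dipotassium phosphate: 17.1 mmol/L × 174.18 g/mol × 2.58 L ÷ 1000 = 7.684 g
L-asparagine monohydrate: 0.728 mmol/L × 150.13 g/mol × 2.58 L ÷ 1000 = 0.282 g
sodium hydroxide: C1V1 = C2V2 → 40.9 mM × 2580 mL ÷ 5150 mM = 20.490 mL
magnesium sulfate: C1V1 = C2V2 → 8.15 mM × 2580 mL ÷ 218 mM = 96.454 mL
glucose: 145 mmol/L × 180.2 g/mol × 2.58 L ÷ 1000 = 67.413 g
calcium chloride dihydrate: 0.313 g/L × 2.58 L = 0.808 g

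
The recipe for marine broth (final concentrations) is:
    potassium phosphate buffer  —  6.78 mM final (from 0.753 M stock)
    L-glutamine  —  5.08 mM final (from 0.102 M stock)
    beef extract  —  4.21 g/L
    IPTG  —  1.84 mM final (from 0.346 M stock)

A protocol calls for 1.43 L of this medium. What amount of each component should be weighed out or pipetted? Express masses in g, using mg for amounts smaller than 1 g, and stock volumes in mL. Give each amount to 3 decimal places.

Working volume: 1.43 L.
potassium phosphate buffer: V = C2·V2/C1 = 6.78 mM × 1430 mL ÷ 753 mM = 12.876 mL
L-glutamine: V = C2·V2/C1 = 5.08 mM × 1430 mL ÷ 102 mM = 71.220 mL
beef extract: 4.21 g/L × 1.43 L = 6.020 g
IPTG: V = C2·V2/C1 = 1.84 mM × 1430 mL ÷ 346 mM = 7.605 mL

potassium phosphate buffer 12.876 mL; L-glutamine 71.220 mL; beef extract 6.020 g; IPTG 7.605 mL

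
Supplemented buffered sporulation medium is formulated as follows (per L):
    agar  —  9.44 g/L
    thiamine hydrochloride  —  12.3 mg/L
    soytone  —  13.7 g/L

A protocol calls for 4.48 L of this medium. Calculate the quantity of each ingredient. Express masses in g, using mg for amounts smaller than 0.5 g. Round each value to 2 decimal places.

agar 42.29 g; thiamine hydrochloride 55.10 mg; soytone 61.38 g

Working volume: 4.48 L.
agar: 9.44 g/L × 4.48 L = 42.29 g
thiamine hydrochloride: 12.3 mg/L × 4.48 L = 55.10 mg
soytone: 13.7 g/L × 4.48 L = 61.38 g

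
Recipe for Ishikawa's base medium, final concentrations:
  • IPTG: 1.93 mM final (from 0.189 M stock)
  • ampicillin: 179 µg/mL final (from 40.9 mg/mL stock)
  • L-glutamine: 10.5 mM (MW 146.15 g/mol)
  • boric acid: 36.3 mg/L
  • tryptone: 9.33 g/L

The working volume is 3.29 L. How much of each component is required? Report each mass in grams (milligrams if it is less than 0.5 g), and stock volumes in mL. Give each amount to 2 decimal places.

Working volume: 3.29 L.
IPTG: dilute stock: 1.93 mM × 3290 mL ÷ 189 mM = 33.60 mL
ampicillin: C1V1 = C2V2 → 179 µg/mL × 3290 mL ÷ 40900 µg/mL = 14.40 mL
L-glutamine: 10.5 mmol/L × 146.15 g/mol × 3.29 L ÷ 1000 = 5.05 g
boric acid: 36.3 mg/L × 3.29 L = 119.43 mg
tryptone: 9.33 g/L × 3.29 L = 30.70 g

IPTG 33.60 mL; ampicillin 14.40 mL; L-glutamine 5.05 g; boric acid 119.43 mg; tryptone 30.70 g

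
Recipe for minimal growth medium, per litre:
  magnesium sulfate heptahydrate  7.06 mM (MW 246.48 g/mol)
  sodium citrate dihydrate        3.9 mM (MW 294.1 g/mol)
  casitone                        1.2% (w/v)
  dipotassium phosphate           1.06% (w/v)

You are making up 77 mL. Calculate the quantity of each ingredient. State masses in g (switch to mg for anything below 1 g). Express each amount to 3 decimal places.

Working volume: 77 mL = 0.077 L.
magnesium sulfate heptahydrate: 7.06 mmol/L × 246.48 mg/mmol × 0.077 L = 133.991 mg
sodium citrate dihydrate: 3.9 mmol/L × 294.1 mg/mmol × 0.077 L = 88.318 mg
casitone: 1.2 g per 100 mL × 77 mL ÷ 100 = 0.924 g = 924.000 mg
dipotassium phosphate: 1.06 g per 100 mL × 77 mL ÷ 100 = 0.8162 g = 816.200 mg

magnesium sulfate heptahydrate 133.991 mg; sodium citrate dihydrate 88.318 mg; casitone 924.000 mg; dipotassium phosphate 816.200 mg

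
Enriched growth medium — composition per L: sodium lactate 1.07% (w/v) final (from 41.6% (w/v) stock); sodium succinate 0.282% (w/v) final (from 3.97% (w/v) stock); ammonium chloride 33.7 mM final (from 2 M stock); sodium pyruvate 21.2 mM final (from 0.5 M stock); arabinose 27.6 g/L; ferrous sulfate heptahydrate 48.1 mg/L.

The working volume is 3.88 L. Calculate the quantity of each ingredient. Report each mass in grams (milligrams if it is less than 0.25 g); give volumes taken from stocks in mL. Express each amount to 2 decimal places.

Working volume: 3.88 L.
sodium lactate: C1V1 = C2V2 → 1.07% ÷ 41.6% × 3880 mL = 99.80 mL
sodium succinate: C1V1 = C2V2 → 0.282% ÷ 3.97% × 3880 mL = 275.61 mL
ammonium chloride: C1V1 = C2V2 → 33.7 mM × 3880 mL ÷ 2000 mM = 65.38 mL
sodium pyruvate: C1V1 = C2V2 → 21.2 mM × 3880 mL ÷ 500 mM = 164.51 mL
arabinose: 27.6 g/L × 3.88 L = 107.09 g
ferrous sulfate heptahydrate: 48.1 mg/L × 3.88 L = 186.63 mg

sodium lactate 99.80 mL; sodium succinate 275.61 mL; ammonium chloride 65.38 mL; sodium pyruvate 164.51 mL; arabinose 107.09 g; ferrous sulfate heptahydrate 186.63 mg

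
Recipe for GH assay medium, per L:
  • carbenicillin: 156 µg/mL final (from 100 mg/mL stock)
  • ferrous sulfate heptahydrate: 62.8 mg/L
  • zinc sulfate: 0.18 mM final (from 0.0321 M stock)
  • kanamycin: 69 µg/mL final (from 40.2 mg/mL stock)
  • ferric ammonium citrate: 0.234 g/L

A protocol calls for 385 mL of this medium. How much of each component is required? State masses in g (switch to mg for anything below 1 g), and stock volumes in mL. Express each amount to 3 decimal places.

Scale factor relative to 1 L: 0.385.
carbenicillin: V = C2·V2/C1 = 156 µg/mL × 385 mL ÷ 100000 µg/mL = 0.601 mL
ferrous sulfate heptahydrate: 62.8 mg/L × 0.385 L = 24.178 mg
zinc sulfate: C1V1 = C2V2 → 0.18 mM × 385 mL ÷ 32.1 mM = 2.159 mL
kanamycin: dilute stock: 69 µg/mL × 385 mL ÷ 40200 µg/mL = 0.661 mL
ferric ammonium citrate: 0.234 g/L × 0.385 L = 0.09009 g = 90.090 mg

carbenicillin 0.601 mL; ferrous sulfate heptahydrate 24.178 mg; zinc sulfate 2.159 mL; kanamycin 0.661 mL; ferric ammonium citrate 90.090 mg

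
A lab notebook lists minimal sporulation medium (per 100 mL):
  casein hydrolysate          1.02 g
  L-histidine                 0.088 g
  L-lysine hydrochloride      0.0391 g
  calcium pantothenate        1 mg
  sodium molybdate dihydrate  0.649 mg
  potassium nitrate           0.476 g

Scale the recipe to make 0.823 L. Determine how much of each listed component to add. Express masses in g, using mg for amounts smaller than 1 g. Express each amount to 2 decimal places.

Scale factor = 823 mL / 100 mL = 8.23.
casein hydrolysate: 1.02 g × (823 mL / 100 mL) = 8.39 g
L-histidine: 0.088 g × (823 mL / 100 mL) = 0.72424 g = 724.24 mg
L-lysine hydrochloride: 0.0391 g × (823 mL / 100 mL) = 0.321793 g = 321.79 mg
calcium pantothenate: 1 mg × (823 mL / 100 mL) = 8.23 mg
sodium molybdate dihydrate: 0.649 mg × (823 mL / 100 mL) = 5.34 mg
potassium nitrate: 0.476 g × (823 mL / 100 mL) = 3.92 g

casein hydrolysate 8.39 g; L-histidine 724.24 mg; L-lysine hydrochloride 321.79 mg; calcium pantothenate 8.23 mg; sodium molybdate dihydrate 5.34 mg; potassium nitrate 3.92 g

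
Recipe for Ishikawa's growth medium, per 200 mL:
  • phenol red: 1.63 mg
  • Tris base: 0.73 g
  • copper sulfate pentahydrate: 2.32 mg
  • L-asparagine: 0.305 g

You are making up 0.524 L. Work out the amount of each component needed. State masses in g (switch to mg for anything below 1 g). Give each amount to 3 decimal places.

phenol red 4.271 mg; Tris base 1.913 g; copper sulfate pentahydrate 6.078 mg; L-asparagine 799.100 mg

Scale factor = 524 mL / 200 mL = 2.62.
phenol red: 1.63 mg × (524 mL / 200 mL) = 4.271 mg
Tris base: 0.73 g × (524 mL / 200 mL) = 1.913 g
copper sulfate pentahydrate: 2.32 mg × (524 mL / 200 mL) = 6.078 mg
L-asparagine: 0.305 g × (524 mL / 200 mL) = 0.7991 g = 799.100 mg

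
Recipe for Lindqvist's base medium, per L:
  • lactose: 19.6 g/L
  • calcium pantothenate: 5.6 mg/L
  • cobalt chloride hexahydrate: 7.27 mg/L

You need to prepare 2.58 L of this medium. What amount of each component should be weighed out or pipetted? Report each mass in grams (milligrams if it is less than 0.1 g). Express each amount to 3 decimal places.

lactose 50.568 g; calcium pantothenate 14.448 mg; cobalt chloride hexahydrate 18.757 mg

Working volume: 2.58 L.
lactose: 19.6 g/L × 2.58 L = 50.568 g
calcium pantothenate: 5.6 mg/L × 2.58 L = 14.448 mg
cobalt chloride hexahydrate: 7.27 mg/L × 2.58 L = 18.757 mg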